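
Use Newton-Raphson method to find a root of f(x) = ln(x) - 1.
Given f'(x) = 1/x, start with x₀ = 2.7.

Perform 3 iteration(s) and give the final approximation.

f(x) = ln(x) - 1
f'(x) = 1/x
x₀ = 2.7

Newton-Raphson formula: x_{n+1} = x_n - f(x_n)/f'(x_n)

Iteration 1:
  f(2.700000) = -0.006748
  f'(2.700000) = 0.370370
  x_1 = 2.700000 - (-0.006748)/0.370370 = 2.718220
Iteration 2:
  f(2.718220) = -0.000023
  f'(2.718220) = 0.367888
  x_2 = 2.718220 - (-0.000023)/0.367888 = 2.718282
Iteration 3:
  f(2.718282) = 0.000000
  f'(2.718282) = 0.367879
  x_3 = 2.718282 - 0.000000/0.367879 = 2.718282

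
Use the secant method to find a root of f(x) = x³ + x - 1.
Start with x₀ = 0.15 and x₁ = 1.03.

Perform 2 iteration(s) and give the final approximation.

f(x) = x³ + x - 1
x₀ = 0.15, x₁ = 1.03

Secant formula: x_{n+1} = x_n - f(x_n)(x_n - x_{n-1})/(f(x_n) - f(x_{n-1}))

Iteration 1:
  f(0.150000) = -0.846625
  f(1.030000) = 1.122727
  x_2 = 1.030000 - 1.122727×(1.030000 - 0.150000)/(1.122727 - (-0.846625))
       = 0.528312
Iteration 2:
  f(1.030000) = 1.122727
  f(0.528312) = -0.324228
  x_3 = 0.528312 - (-0.324228)×(0.528312 - 1.030000)/(-0.324228 - 1.122727)
       = 0.640729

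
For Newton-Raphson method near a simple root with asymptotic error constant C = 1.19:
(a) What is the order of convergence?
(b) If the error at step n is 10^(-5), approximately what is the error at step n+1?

(a) Newton-Raphson has quadratic (order 2) convergence near simple roots.
    This means |e_{n+1}| ≈ C|e_n|².

(b) With |e_n| = 10^(-5) and C = 1.19:
    |e_{n+1}| ≈ 1.19 × (10^(-5))² = 1.19 × 10^(-10)

(a) 2 (quadratic); (b) |e_{n+1}| ≈ 1.190e-10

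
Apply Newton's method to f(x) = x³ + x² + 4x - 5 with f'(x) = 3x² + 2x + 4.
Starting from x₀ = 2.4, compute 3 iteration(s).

f(x) = x³ + x² + 4x - 5
f'(x) = 3x² + 2x + 4
x₀ = 2.4

Newton-Raphson formula: x_{n+1} = x_n - f(x_n)/f'(x_n)

Iteration 1:
  f(2.400000) = 24.184000
  f'(2.400000) = 26.080000
  x_1 = 2.400000 - 24.184000/26.080000 = 1.472699
Iteration 2:
  f(1.472699) = 6.253695
  f'(1.472699) = 13.451929
  x_2 = 1.472699 - 6.253695/13.451929 = 1.007807
Iteration 3:
  f(1.007807) = 1.070510
  f'(1.007807) = 9.062641
  x_3 = 1.007807 - 1.070510/9.062641 = 0.889684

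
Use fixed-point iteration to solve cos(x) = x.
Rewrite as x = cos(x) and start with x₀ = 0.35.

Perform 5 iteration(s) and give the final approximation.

Equation: cos(x) = x
Fixed-point form: x = cos(x)
x₀ = 0.35

x_1 = g(0.350000) = 0.939373
x_2 = g(0.939373) = 0.590294
x_3 = g(0.590294) = 0.830777
x_4 = g(0.830777) = 0.674302
x_5 = g(0.674302) = 0.781143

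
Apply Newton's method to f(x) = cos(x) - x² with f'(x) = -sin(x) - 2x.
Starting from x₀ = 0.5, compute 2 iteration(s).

f(x) = cos(x) - x²
f'(x) = -sin(x) - 2x
x₀ = 0.5

Newton-Raphson formula: x_{n+1} = x_n - f(x_n)/f'(x_n)

Iteration 1:
  f(0.500000) = 0.627583
  f'(0.500000) = -1.479426
  x_1 = 0.500000 - 0.627583/(-1.479426) = 0.924207
Iteration 2:
  f(0.924207) = -0.251691
  f'(0.924207) = -2.646557
  x_2 = 0.924207 - (-0.251691)/(-2.646557) = 0.829106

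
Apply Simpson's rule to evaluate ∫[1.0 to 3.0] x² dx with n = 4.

f(x) = x²
a = 1.0, b = 3.0, n = 4
h = (b - a)/n = 0.500000

Simpson's rule: (h/3)[f(x₀) + 4f(x₁) + 2f(x₂) + ... + f(xₙ)]

x_0 = 1.0000, f(x_0) = 1.000000, coefficient = 1
x_1 = 1.5000, f(x_1) = 2.250000, coefficient = 4
x_2 = 2.0000, f(x_2) = 4.000000, coefficient = 2
x_3 = 2.5000, f(x_3) = 6.250000, coefficient = 4
x_4 = 3.0000, f(x_4) = 9.000000, coefficient = 1

I ≈ (0.500000/3) × 52.000000 = 8.666667
Exact value: 8.666667
Error: 0.000000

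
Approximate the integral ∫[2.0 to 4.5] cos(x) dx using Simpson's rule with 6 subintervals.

f(x) = cos(x)
a = 2.0, b = 4.5, n = 6
h = (b - a)/n = 0.416667

Simpson's rule: (h/3)[f(x₀) + 4f(x₁) + 2f(x₂) + ... + f(xₙ)]

x_0 = 2.0000, f(x_0) = -0.416147, coefficient = 1
x_1 = 2.4167, f(x_1) = -0.748549, coefficient = 4
x_2 = 2.8333, f(x_2) = -0.952863, coefficient = 2
x_3 = 3.2500, f(x_3) = -0.994130, coefficient = 4
x_4 = 3.6667, f(x_4) = -0.865287, coefficient = 2
x_5 = 4.0833, f(x_5) = -0.588381, coefficient = 4
x_6 = 4.5000, f(x_6) = -0.210796, coefficient = 1

I ≈ (0.416667/3) × -13.587481 = -1.887150
Exact value: -1.886828
Error: 0.000323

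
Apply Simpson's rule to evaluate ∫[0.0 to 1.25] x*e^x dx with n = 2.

f(x) = x*e^x
a = 0.0, b = 1.25, n = 2
h = (b - a)/n = 0.625000

Simpson's rule: (h/3)[f(x₀) + 4f(x₁) + 2f(x₂) + ... + f(xₙ)]

x_0 = 0.0000, f(x_0) = 0.000000, coefficient = 1
x_1 = 0.6250, f(x_1) = 1.167654, coefficient = 4
x_2 = 1.2500, f(x_2) = 4.362929, coefficient = 1

I ≈ (0.625000/3) × 9.033544 = 1.881988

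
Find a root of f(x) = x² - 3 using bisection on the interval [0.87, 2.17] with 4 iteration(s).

f(x) = x² - 3
Initial interval: [0.87, 2.17]

Iteration 1:
  c_1 = (0.870000 + 2.170000)/2 = 1.520000
  f(c_1) = f(1.520000) = -0.689600
  f(a) × f(c) ≥ 0, new interval: [1.520000, 2.170000]
Iteration 2:
  c_2 = (1.520000 + 2.170000)/2 = 1.845000
  f(c_2) = f(1.845000) = 0.404025
  f(a) × f(c) < 0, new interval: [1.520000, 1.845000]
Iteration 3:
  c_3 = (1.520000 + 1.845000)/2 = 1.682500
  f(c_3) = f(1.682500) = -0.169194
  f(a) × f(c) ≥ 0, new interval: [1.682500, 1.845000]
Iteration 4:
  c_4 = (1.682500 + 1.845000)/2 = 1.763750
  f(c_4) = f(1.763750) = 0.110814
  f(a) × f(c) < 0, new interval: [1.682500, 1.763750]

After 4 iteration(s), the approximation is c_4 = 1.763750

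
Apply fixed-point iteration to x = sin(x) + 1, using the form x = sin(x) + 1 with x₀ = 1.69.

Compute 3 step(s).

Equation: x = sin(x) + 1
Fixed-point form: x = sin(x) + 1
x₀ = 1.69

x_1 = g(1.690000) = 1.992904
x_2 = g(1.992904) = 1.912228
x_3 = g(1.912228) = 1.942276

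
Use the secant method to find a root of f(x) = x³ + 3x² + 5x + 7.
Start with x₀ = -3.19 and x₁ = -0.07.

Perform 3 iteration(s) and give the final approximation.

f(x) = x³ + 3x² + 5x + 7
x₀ = -3.19, x₁ = -0.07

Secant formula: x_{n+1} = x_n - f(x_n)(x_n - x_{n-1})/(f(x_n) - f(x_{n-1}))

Iteration 1:
  f(-3.190000) = -10.883459
  f(-0.070000) = 6.664357
  x_2 = -0.070000 - 6.664357×(-0.070000 - (-3.190000))/(6.664357 - (-10.883459))
       = -1.254922
Iteration 2:
  f(-0.070000) = 6.664357
  f(-1.254922) = 3.473590
  x_3 = -1.254922 - 3.473590×(-1.254922 - (-0.070000))/(3.473590 - 6.664357)
       = -2.544873
Iteration 3:
  f(-1.254922) = 3.473590
  f(-2.544873) = -2.776790
  x_4 = -2.544873 - (-2.776790)×(-2.544873 - (-1.254922))/(-2.776790 - 3.473590)
       = -1.971800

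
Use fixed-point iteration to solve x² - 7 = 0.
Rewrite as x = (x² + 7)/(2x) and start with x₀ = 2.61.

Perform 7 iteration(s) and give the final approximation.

Equation: x² - 7 = 0
Fixed-point form: x = (x² + 7)/(2x)
x₀ = 2.61

x_1 = g(2.610000) = 2.645996
x_2 = g(2.645996) = 2.645751
x_3 = g(2.645751) = 2.645751
x_4 = g(2.645751) = 2.645751
x_5 = g(2.645751) = 2.645751
x_6 = g(2.645751) = 2.645751
x_7 = g(2.645751) = 2.645751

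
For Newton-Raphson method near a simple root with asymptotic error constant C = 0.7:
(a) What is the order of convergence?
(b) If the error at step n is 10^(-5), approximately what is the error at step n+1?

(a) Newton-Raphson has quadratic (order 2) convergence near simple roots.
    This means |e_{n+1}| ≈ C|e_n|².

(b) With |e_n| = 10^(-5) and C = 0.7:
    |e_{n+1}| ≈ 0.7 × (10^(-5))² = 0.7 × 10^(-10)

(a) 2 (quadratic); (b) |e_{n+1}| ≈ 7.000e-11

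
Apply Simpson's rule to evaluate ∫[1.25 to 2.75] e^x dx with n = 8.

f(x) = e^x
a = 1.25, b = 2.75, n = 8
h = (b - a)/n = 0.187500

Simpson's rule: (h/3)[f(x₀) + 4f(x₁) + 2f(x₂) + ... + f(xₙ)]

x_0 = 1.2500, f(x_0) = 3.490343, coefficient = 1
x_1 = 1.4375, f(x_1) = 4.210157, coefficient = 4
x_2 = 1.6250, f(x_2) = 5.078419, coefficient = 2
x_3 = 1.8125, f(x_3) = 6.125743, coefficient = 4
x_4 = 2.0000, f(x_4) = 7.389056, coefficient = 2
x_5 = 2.1875, f(x_5) = 8.912903, coefficient = 4
x_6 = 2.3750, f(x_6) = 10.751013, coefficient = 2
x_7 = 2.5625, f(x_7) = 12.968197, coefficient = 4
x_8 = 2.7500, f(x_8) = 15.642632, coefficient = 1

I ≈ (0.187500/3) × 194.437952 = 12.152372
Exact value: 12.152289
Error: 0.000083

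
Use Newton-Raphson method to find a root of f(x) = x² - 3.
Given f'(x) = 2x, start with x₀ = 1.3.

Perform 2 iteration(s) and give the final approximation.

f(x) = x² - 3
f'(x) = 2x
x₀ = 1.3

Newton-Raphson formula: x_{n+1} = x_n - f(x_n)/f'(x_n)

Iteration 1:
  f(1.300000) = -1.310000
  f'(1.300000) = 2.600000
  x_1 = 1.300000 - (-1.310000)/2.600000 = 1.803846
Iteration 2:
  f(1.803846) = 0.253861
  f'(1.803846) = 3.607692
  x_2 = 1.803846 - 0.253861/3.607692 = 1.733480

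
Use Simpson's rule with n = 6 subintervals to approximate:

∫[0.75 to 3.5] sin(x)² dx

f(x) = sin(x)²
a = 0.75, b = 3.5, n = 6
h = (b - a)/n = 0.458333

Simpson's rule: (h/3)[f(x₀) + 4f(x₁) + 2f(x₂) + ... + f(xₙ)]

x_0 = 0.7500, f(x_0) = 0.464631, coefficient = 1
x_1 = 1.2083, f(x_1) = 0.874274, coefficient = 4
x_2 = 1.6667, f(x_2) = 0.990837, coefficient = 2
x_3 = 2.1250, f(x_3) = 0.723044, coefficient = 4
x_4 = 2.5833, f(x_4) = 0.280593, coefficient = 2
x_5 = 3.0417, f(x_5) = 0.009952, coefficient = 4
x_6 = 3.5000, f(x_6) = 0.123049, coefficient = 1

I ≈ (0.458333/3) × 9.559621 = 1.460498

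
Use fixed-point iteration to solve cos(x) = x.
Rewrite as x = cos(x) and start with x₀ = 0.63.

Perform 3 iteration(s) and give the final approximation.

Equation: cos(x) = x
Fixed-point form: x = cos(x)
x₀ = 0.63

x_1 = g(0.630000) = 0.808028
x_2 = g(0.808028) = 0.690926
x_3 = g(0.690926) = 0.770656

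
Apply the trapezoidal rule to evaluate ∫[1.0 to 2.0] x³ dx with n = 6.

f(x) = x³
a = 1.0, b = 2.0, n = 6
h = (b - a)/n = 0.166667

Trapezoidal rule: (h/2)[f(x₀) + 2f(x₁) + 2f(x₂) + ... + f(xₙ)]

x_0 = 1.0000, f(x_0) = 1.000000, coefficient = 1
x_1 = 1.1667, f(x_1) = 1.587963, coefficient = 2
x_2 = 1.3333, f(x_2) = 2.370370, coefficient = 2
x_3 = 1.5000, f(x_3) = 3.375000, coefficient = 2
x_4 = 1.6667, f(x_4) = 4.629630, coefficient = 2
x_5 = 1.8333, f(x_5) = 6.162037, coefficient = 2
x_6 = 2.0000, f(x_6) = 8.000000, coefficient = 1

I ≈ (0.166667/2) × 45.250000 = 3.770833
Exact value: 3.750000
Error: 0.020833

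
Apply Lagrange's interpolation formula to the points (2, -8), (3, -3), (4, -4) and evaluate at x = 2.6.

Lagrange interpolation formula:
P(x) = Σ yᵢ × Lᵢ(x)
where Lᵢ(x) = Π_{j≠i} (x - xⱼ)/(xᵢ - xⱼ)

L_0(2.6) = (2.6 - 3)/(2 - 3) × (2.6 - 4)/(2 - 4) = 0.280000
L_1(2.6) = (2.6 - 2)/(3 - 2) × (2.6 - 4)/(3 - 4) = 0.840000
L_2(2.6) = (2.6 - 2)/(4 - 2) × (2.6 - 3)/(4 - 3) = -0.120000

P(2.6) = (-8)×L_0(2.6) + (-3)×L_1(2.6) + (-4)×L_2(2.6)
P(2.6) = -4.280000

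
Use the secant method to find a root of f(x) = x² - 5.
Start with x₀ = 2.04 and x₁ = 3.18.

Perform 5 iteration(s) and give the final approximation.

f(x) = x² - 5
x₀ = 2.04, x₁ = 3.18

Secant formula: x_{n+1} = x_n - f(x_n)(x_n - x_{n-1})/(f(x_n) - f(x_{n-1}))

Iteration 1:
  f(2.040000) = -0.838400
  f(3.180000) = 5.112400
  x_2 = 3.180000 - 5.112400×(3.180000 - 2.040000)/(5.112400 - (-0.838400))
       = 2.200613
Iteration 2:
  f(3.180000) = 5.112400
  f(2.200613) = -0.157302
  x_3 = 2.200613 - (-0.157302)×(2.200613 - 3.180000)/(-0.157302 - 5.112400)
       = 2.229848
Iteration 3:
  f(2.200613) = -0.157302
  f(2.229848) = -0.027778
  x_4 = 2.229848 - (-0.027778)×(2.229848 - 2.200613)/(-0.027778 - (-0.157302))
       = 2.236118
Iteration 4:
  f(2.229848) = -0.027778
  f(2.236118) = 0.000223
  x_5 = 2.236118 - 0.000223×(2.236118 - 2.229848)/(0.000223 - (-0.027778))
       = 2.236068
Iteration 5:
  f(2.236118) = 0.000223
  f(2.236068) = 0.000000
  x_6 = 2.236068 - 0.000000×(2.236068 - 2.236118)/(0.000000 - 0.000223)
       = 2.236068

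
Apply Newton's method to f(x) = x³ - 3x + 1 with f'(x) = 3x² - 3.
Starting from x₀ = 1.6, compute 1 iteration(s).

f(x) = x³ - 3x + 1
f'(x) = 3x² - 3
x₀ = 1.6

Newton-Raphson formula: x_{n+1} = x_n - f(x_n)/f'(x_n)

Iteration 1:
  f(1.600000) = 0.296000
  f'(1.600000) = 4.680000
  x_1 = 1.600000 - 0.296000/4.680000 = 1.536752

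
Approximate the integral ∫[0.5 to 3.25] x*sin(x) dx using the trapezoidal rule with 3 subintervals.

f(x) = x*sin(x)
a = 0.5, b = 3.25, n = 3
h = (b - a)/n = 0.916667

Trapezoidal rule: (h/2)[f(x₀) + 2f(x₁) + 2f(x₂) + ... + f(xₙ)]

x_0 = 0.5000, f(x_0) = 0.239713, coefficient = 1
x_1 = 1.4167, f(x_1) = 1.399873, coefficient = 2
x_2 = 2.3333, f(x_2) = 1.687200, coefficient = 2
x_3 = 3.2500, f(x_3) = -0.351634, coefficient = 1

I ≈ (0.916667/2) × 6.062225 = 2.778520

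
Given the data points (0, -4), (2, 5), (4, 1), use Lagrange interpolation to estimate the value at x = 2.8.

Lagrange interpolation formula:
P(x) = Σ yᵢ × Lᵢ(x)
where Lᵢ(x) = Π_{j≠i} (x - xⱼ)/(xᵢ - xⱼ)

L_0(2.8) = (2.8 - 2)/(0 - 2) × (2.8 - 4)/(0 - 4) = -0.120000
L_1(2.8) = (2.8 - 0)/(2 - 0) × (2.8 - 4)/(2 - 4) = 0.840000
L_2(2.8) = (2.8 - 0)/(4 - 0) × (2.8 - 2)/(4 - 2) = 0.280000

P(2.8) = (-4)×L_0(2.8) + 5×L_1(2.8) + 1×L_2(2.8)
P(2.8) = 4.960000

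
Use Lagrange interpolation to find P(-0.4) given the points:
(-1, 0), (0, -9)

Lagrange interpolation formula:
P(x) = Σ yᵢ × Lᵢ(x)
where Lᵢ(x) = Π_{j≠i} (x - xⱼ)/(xᵢ - xⱼ)

L_0(-0.4) = (-0.4 - 0)/(-1 - 0) = 0.400000
L_1(-0.4) = (-0.4 - (-1))/(0 - (-1)) = 0.600000

P(-0.4) = 0×L_0(-0.4) + (-9)×L_1(-0.4)
P(-0.4) = -5.400000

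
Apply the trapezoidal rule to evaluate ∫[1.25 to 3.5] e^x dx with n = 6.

f(x) = e^x
a = 1.25, b = 3.5, n = 6
h = (b - a)/n = 0.375000

Trapezoidal rule: (h/2)[f(x₀) + 2f(x₁) + 2f(x₂) + ... + f(xₙ)]

x_0 = 1.2500, f(x_0) = 3.490343, coefficient = 1
x_1 = 1.6250, f(x_1) = 5.078419, coefficient = 2
x_2 = 2.0000, f(x_2) = 7.389056, coefficient = 2
x_3 = 2.3750, f(x_3) = 10.751013, coefficient = 2
x_4 = 2.7500, f(x_4) = 15.642632, coefficient = 2
x_5 = 3.1250, f(x_5) = 22.759895, coefficient = 2
x_6 = 3.5000, f(x_6) = 33.115452, coefficient = 1

I ≈ (0.375000/2) × 159.847826 = 29.971467
Exact value: 29.625109
Error: 0.346358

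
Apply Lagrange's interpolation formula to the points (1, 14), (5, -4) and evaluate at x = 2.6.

Lagrange interpolation formula:
P(x) = Σ yᵢ × Lᵢ(x)
where Lᵢ(x) = Π_{j≠i} (x - xⱼ)/(xᵢ - xⱼ)

L_0(2.6) = (2.6 - 5)/(1 - 5) = 0.600000
L_1(2.6) = (2.6 - 1)/(5 - 1) = 0.400000

P(2.6) = 14×L_0(2.6) + (-4)×L_1(2.6)
P(2.6) = 6.800000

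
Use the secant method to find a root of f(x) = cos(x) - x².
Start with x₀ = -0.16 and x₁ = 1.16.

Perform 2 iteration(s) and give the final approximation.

f(x) = cos(x) - x²
x₀ = -0.16, x₁ = 1.16

Secant formula: x_{n+1} = x_n - f(x_n)(x_n - x_{n-1})/(f(x_n) - f(x_{n-1}))

Iteration 1:
  f(-0.160000) = 0.961627
  f(1.160000) = -0.946260
  x_2 = 1.160000 - (-0.946260)×(1.160000 - (-0.160000))/(-0.946260 - 0.961627)
       = 0.505316
Iteration 2:
  f(1.160000) = -0.946260
  f(0.505316) = 0.619677
  x_3 = 0.505316 - 0.619677×(0.505316 - 1.160000)/(0.619677 - (-0.946260))
       = 0.764389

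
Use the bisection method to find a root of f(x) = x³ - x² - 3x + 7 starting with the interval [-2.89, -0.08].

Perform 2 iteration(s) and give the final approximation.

f(x) = x³ - x² - 3x + 7
Initial interval: [-2.89, -0.08]

Iteration 1:
  c_1 = (-2.890000 + (-0.080000))/2 = -1.485000
  f(c_1) = f(-1.485000) = 5.975016
  f(a) × f(c) < 0, new interval: [-2.890000, -1.485000]
Iteration 2:
  c_2 = (-2.890000 + (-1.485000))/2 = -2.187500
  f(c_2) = f(-2.187500) = -1.690186
  f(a) × f(c) ≥ 0, new interval: [-2.187500, -1.485000]

After 2 iteration(s), the approximation is c_2 = -2.187500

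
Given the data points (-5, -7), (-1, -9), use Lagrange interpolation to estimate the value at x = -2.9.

Lagrange interpolation formula:
P(x) = Σ yᵢ × Lᵢ(x)
where Lᵢ(x) = Π_{j≠i} (x - xⱼ)/(xᵢ - xⱼ)

L_0(-2.9) = (-2.9 - (-1))/(-5 - (-1)) = 0.475000
L_1(-2.9) = (-2.9 - (-5))/(-1 - (-5)) = 0.525000

P(-2.9) = (-7)×L_0(-2.9) + (-9)×L_1(-2.9)
P(-2.9) = -8.050000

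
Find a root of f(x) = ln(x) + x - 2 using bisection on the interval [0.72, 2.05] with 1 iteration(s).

f(x) = ln(x) + x - 2
Initial interval: [0.72, 2.05]

Iteration 1:
  c_1 = (0.720000 + 2.050000)/2 = 1.385000
  f(c_1) = f(1.385000) = -0.289300
  f(a) × f(c) ≥ 0, new interval: [1.385000, 2.050000]

After 1 iteration(s), the approximation is c_1 = 1.385000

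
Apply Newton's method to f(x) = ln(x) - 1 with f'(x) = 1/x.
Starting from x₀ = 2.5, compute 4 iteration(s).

f(x) = ln(x) - 1
f'(x) = 1/x
x₀ = 2.5

Newton-Raphson formula: x_{n+1} = x_n - f(x_n)/f'(x_n)

Iteration 1:
  f(2.500000) = -0.083709
  f'(2.500000) = 0.400000
  x_1 = 2.500000 - (-0.083709)/0.400000 = 2.709273
Iteration 2:
  f(2.709273) = -0.003320
  f'(2.709273) = 0.369103
  x_2 = 2.709273 - (-0.003320)/0.369103 = 2.718267
Iteration 3:
  f(2.718267) = -0.000005
  f'(2.718267) = 0.367881
  x_3 = 2.718267 - (-0.000005)/0.367881 = 2.718282
Iteration 4:
  f(2.718282) = 0.000000
  f'(2.718282) = 0.367879
  x_4 = 2.718282 - 0.000000/0.367879 = 2.718282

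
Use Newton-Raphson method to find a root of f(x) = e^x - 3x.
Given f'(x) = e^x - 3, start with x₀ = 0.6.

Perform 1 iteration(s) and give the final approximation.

f(x) = e^x - 3x
f'(x) = e^x - 3
x₀ = 0.6

Newton-Raphson formula: x_{n+1} = x_n - f(x_n)/f'(x_n)

Iteration 1:
  f(0.600000) = 0.022119
  f'(0.600000) = -1.177881
  x_1 = 0.600000 - 0.022119/(-1.177881) = 0.618778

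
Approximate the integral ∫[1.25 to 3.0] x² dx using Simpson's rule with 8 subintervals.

f(x) = x²
a = 1.25, b = 3.0, n = 8
h = (b - a)/n = 0.218750

Simpson's rule: (h/3)[f(x₀) + 4f(x₁) + 2f(x₂) + ... + f(xₙ)]

x_0 = 1.2500, f(x_0) = 1.562500, coefficient = 1
x_1 = 1.4688, f(x_1) = 2.157227, coefficient = 4
x_2 = 1.6875, f(x_2) = 2.847656, coefficient = 2
x_3 = 1.9062, f(x_3) = 3.633789, coefficient = 4
x_4 = 2.1250, f(x_4) = 4.515625, coefficient = 2
x_5 = 2.3438, f(x_5) = 5.493164, coefficient = 4
x_6 = 2.5625, f(x_6) = 6.566406, coefficient = 2
x_7 = 2.7812, f(x_7) = 7.735352, coefficient = 4
x_8 = 3.0000, f(x_8) = 9.000000, coefficient = 1

I ≈ (0.218750/3) × 114.500000 = 8.348958
Exact value: 8.348958
Error: 0.000000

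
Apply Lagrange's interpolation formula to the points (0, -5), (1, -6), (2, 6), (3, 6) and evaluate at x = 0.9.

Lagrange interpolation formula:
P(x) = Σ yᵢ × Lᵢ(x)
where Lᵢ(x) = Π_{j≠i} (x - xⱼ)/(xᵢ - xⱼ)

L_0(0.9) = (0.9 - 1)/(0 - 1) × (0.9 - 2)/(0 - 2) × (0.9 - 3)/(0 - 3) = 0.038500
L_1(0.9) = (0.9 - 0)/(1 - 0) × (0.9 - 2)/(1 - 2) × (0.9 - 3)/(1 - 3) = 1.039500
L_2(0.9) = (0.9 - 0)/(2 - 0) × (0.9 - 1)/(2 - 1) × (0.9 - 3)/(2 - 3) = -0.094500
L_3(0.9) = (0.9 - 0)/(3 - 0) × (0.9 - 1)/(3 - 1) × (0.9 - 2)/(3 - 2) = 0.016500

P(0.9) = (-5)×L_0(0.9) + (-6)×L_1(0.9) + 6×L_2(0.9) + 6×L_3(0.9)
P(0.9) = -6.897500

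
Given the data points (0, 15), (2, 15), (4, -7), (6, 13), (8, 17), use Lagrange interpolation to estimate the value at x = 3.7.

Lagrange interpolation formula:
P(x) = Σ yᵢ × Lᵢ(x)
where Lᵢ(x) = Π_{j≠i} (x - xⱼ)/(xᵢ - xⱼ)

L_0(3.7) = (3.7 - 2)/(0 - 2) × (3.7 - 4)/(0 - 4) × (3.7 - 6)/(0 - 6) × (3.7 - 8)/(0 - 8) = -0.013135
L_1(3.7) = (3.7 - 0)/(2 - 0) × (3.7 - 4)/(2 - 4) × (3.7 - 6)/(2 - 6) × (3.7 - 8)/(2 - 8) = 0.114353
L_2(3.7) = (3.7 - 0)/(4 - 0) × (3.7 - 2)/(4 - 2) × (3.7 - 6)/(4 - 6) × (3.7 - 8)/(4 - 8) = 0.972002
L_3(3.7) = (3.7 - 0)/(6 - 0) × (3.7 - 2)/(6 - 2) × (3.7 - 4)/(6 - 4) × (3.7 - 8)/(6 - 8) = -0.084522
L_4(3.7) = (3.7 - 0)/(8 - 0) × (3.7 - 2)/(8 - 2) × (3.7 - 4)/(8 - 4) × (3.7 - 6)/(8 - 6) = 0.011302

P(3.7) = 15×L_0(3.7) + 15×L_1(3.7) + (-7)×L_2(3.7) + 13×L_3(3.7) + 17×L_4(3.7)
P(3.7) = -6.192386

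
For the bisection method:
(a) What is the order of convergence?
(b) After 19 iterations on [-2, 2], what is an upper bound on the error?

(a) Bisection has linear (order 1) convergence; the error is halved each step.

(b) Error bound = (b-a)/2^n = (2 - (-2))/2^{19}
    = 4/2^{19}

(a) 1 (linear); (b) error ≤ 7.63e-06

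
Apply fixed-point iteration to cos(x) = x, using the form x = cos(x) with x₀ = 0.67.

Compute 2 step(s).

Equation: cos(x) = x
Fixed-point form: x = cos(x)
x₀ = 0.67

x_1 = g(0.670000) = 0.783822
x_2 = g(0.783822) = 0.708221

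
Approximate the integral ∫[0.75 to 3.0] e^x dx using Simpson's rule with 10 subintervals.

f(x) = e^x
a = 0.75, b = 3.0, n = 10
h = (b - a)/n = 0.225000

Simpson's rule: (h/3)[f(x₀) + 4f(x₁) + 2f(x₂) + ... + f(xₙ)]

x_0 = 0.7500, f(x_0) = 2.117000, coefficient = 1
x_1 = 0.9750, f(x_1) = 2.651167, coefficient = 4
x_2 = 1.2000, f(x_2) = 3.320117, coefficient = 2
x_3 = 1.4250, f(x_3) = 4.157858, coefficient = 4
x_4 = 1.6500, f(x_4) = 5.206980, coefficient = 2
x_5 = 1.8750, f(x_5) = 6.520819, coefficient = 4
x_6 = 2.1000, f(x_6) = 8.166170, coefficient = 2
x_7 = 2.3250, f(x_7) = 10.226680, coefficient = 4
x_8 = 2.5500, f(x_8) = 12.807104, coefficient = 2
x_9 = 2.7750, f(x_9) = 16.038627, coefficient = 4
x_10 = 3.0000, f(x_10) = 20.085537, coefficient = 1

I ≈ (0.225000/3) × 239.583883 = 17.968791
Exact value: 17.968537
Error: 0.000254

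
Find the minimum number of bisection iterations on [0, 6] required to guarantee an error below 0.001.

We need (b-a)/2^n ≤ 0.001
(6 - 0)/2^n ≤ 0.001
6/2^n ≤ 0.001
2^n ≥ 6000
n ≥ log₂(6000) = 12.55
n ≥ 13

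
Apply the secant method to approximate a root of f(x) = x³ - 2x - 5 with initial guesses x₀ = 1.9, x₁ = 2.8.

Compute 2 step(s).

f(x) = x³ - 2x - 5
x₀ = 1.9, x₁ = 2.8

Secant formula: x_{n+1} = x_n - f(x_n)(x_n - x_{n-1})/(f(x_n) - f(x_{n-1}))

Iteration 1:
  f(1.900000) = -1.941000
  f(2.800000) = 11.352000
  x_2 = 2.800000 - 11.352000×(2.800000 - 1.900000)/(11.352000 - (-1.941000))
       = 2.031415
Iteration 2:
  f(2.800000) = 11.352000
  f(2.031415) = -0.679897
  x_3 = 2.031415 - (-0.679897)×(2.031415 - 2.800000)/(-0.679897 - 11.352000)
       = 2.074846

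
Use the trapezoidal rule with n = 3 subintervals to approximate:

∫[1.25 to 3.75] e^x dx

f(x) = e^x
a = 1.25, b = 3.75, n = 3
h = (b - a)/n = 0.833333

Trapezoidal rule: (h/2)[f(x₀) + 2f(x₁) + 2f(x₂) + ... + f(xₙ)]

x_0 = 1.2500, f(x_0) = 3.490343, coefficient = 1
x_1 = 2.0833, f(x_1) = 8.031195, coefficient = 2
x_2 = 2.9167, f(x_2) = 18.479586, coefficient = 2
x_3 = 3.7500, f(x_3) = 42.521082, coefficient = 1

I ≈ (0.833333/2) × 99.032987 = 41.263745
Exact value: 39.030739
Error: 2.233006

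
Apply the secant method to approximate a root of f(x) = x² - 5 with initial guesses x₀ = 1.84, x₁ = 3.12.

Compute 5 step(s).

f(x) = x² - 5
x₀ = 1.84, x₁ = 3.12

Secant formula: x_{n+1} = x_n - f(x_n)(x_n - x_{n-1})/(f(x_n) - f(x_{n-1}))

Iteration 1:
  f(1.840000) = -1.614400
  f(3.120000) = 4.734400
  x_2 = 3.120000 - 4.734400×(3.120000 - 1.840000)/(4.734400 - (-1.614400))
       = 2.165484
Iteration 2:
  f(3.120000) = 4.734400
  f(2.165484) = -0.310680
  x_3 = 2.165484 - (-0.310680)×(2.165484 - 3.120000)/(-0.310680 - 4.734400)
       = 2.224264
Iteration 3:
  f(2.165484) = -0.310680
  f(2.224264) = -0.052651
  x_4 = 2.224264 - (-0.052651)×(2.224264 - 2.165484)/(-0.052651 - (-0.310680))
       = 2.236258
Iteration 4:
  f(2.224264) = -0.052651
  f(2.236258) = 0.000849
  x_5 = 2.236258 - 0.000849×(2.236258 - 2.224264)/(0.000849 - (-0.052651))
       = 2.236067
Iteration 5:
  f(2.236258) = 0.000849
  f(2.236067) = -0.000002
  x_6 = 2.236067 - (-0.000002)×(2.236067 - 2.236258)/(-0.000002 - 0.000849)
       = 2.236068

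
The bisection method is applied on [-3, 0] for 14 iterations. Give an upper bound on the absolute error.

Bisection error bound: |error| ≤ (b-a)/2^n
|error| ≤ (0 - (-3))/2^14 = 3/2^14
|error| ≤ 0.0001831055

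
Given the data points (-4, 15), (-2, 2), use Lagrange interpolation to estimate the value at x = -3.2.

Lagrange interpolation formula:
P(x) = Σ yᵢ × Lᵢ(x)
where Lᵢ(x) = Π_{j≠i} (x - xⱼ)/(xᵢ - xⱼ)

L_0(-3.2) = (-3.2 - (-2))/(-4 - (-2)) = 0.600000
L_1(-3.2) = (-3.2 - (-4))/(-2 - (-4)) = 0.400000

P(-3.2) = 15×L_0(-3.2) + 2×L_1(-3.2)
P(-3.2) = 9.800000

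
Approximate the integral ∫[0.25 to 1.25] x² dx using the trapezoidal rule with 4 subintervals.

f(x) = x²
a = 0.25, b = 1.25, n = 4
h = (b - a)/n = 0.250000

Trapezoidal rule: (h/2)[f(x₀) + 2f(x₁) + 2f(x₂) + ... + f(xₙ)]

x_0 = 0.2500, f(x_0) = 0.062500, coefficient = 1
x_1 = 0.5000, f(x_1) = 0.250000, coefficient = 2
x_2 = 0.7500, f(x_2) = 0.562500, coefficient = 2
x_3 = 1.0000, f(x_3) = 1.000000, coefficient = 2
x_4 = 1.2500, f(x_4) = 1.562500, coefficient = 1

I ≈ (0.250000/2) × 5.250000 = 0.656250
Exact value: 0.645833
Error: 0.010417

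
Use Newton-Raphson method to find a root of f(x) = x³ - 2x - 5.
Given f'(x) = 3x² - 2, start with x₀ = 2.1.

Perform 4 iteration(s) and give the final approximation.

f(x) = x³ - 2x - 5
f'(x) = 3x² - 2
x₀ = 2.1

Newton-Raphson formula: x_{n+1} = x_n - f(x_n)/f'(x_n)

Iteration 1:
  f(2.100000) = 0.061000
  f'(2.100000) = 11.230000
  x_1 = 2.100000 - 0.061000/11.230000 = 2.094568
Iteration 2:
  f(2.094568) = 0.000186
  f'(2.094568) = 11.161647
  x_2 = 2.094568 - 0.000186/11.161647 = 2.094551
Iteration 3:
  f(2.094551) = 0.000000
  f'(2.094551) = 11.161438
  x_3 = 2.094551 - 0.000000/11.161438 = 2.094551
Iteration 4:
  f(2.094551) = 0.000000
  f'(2.094551) = 11.161438
  x_4 = 2.094551 - 0.000000/11.161438 = 2.094551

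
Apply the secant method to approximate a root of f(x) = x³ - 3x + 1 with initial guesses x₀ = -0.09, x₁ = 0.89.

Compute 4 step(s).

f(x) = x³ - 3x + 1
x₀ = -0.09, x₁ = 0.89

Secant formula: x_{n+1} = x_n - f(x_n)(x_n - x_{n-1})/(f(x_n) - f(x_{n-1}))

Iteration 1:
  f(-0.090000) = 1.269271
  f(0.890000) = -0.965031
  x_2 = 0.890000 - (-0.965031)×(0.890000 - (-0.090000))/(-0.965031 - 1.269271)
       = 0.466722
Iteration 2:
  f(0.890000) = -0.965031
  f(0.466722) = -0.298501
  x_3 = 0.466722 - (-0.298501)×(0.466722 - 0.890000)/(-0.298501 - (-0.965031))
       = 0.277160
Iteration 3:
  f(0.466722) = -0.298501
  f(0.277160) = 0.189810
  x_4 = 0.277160 - 0.189810×(0.277160 - 0.466722)/(0.189810 - (-0.298501))
       = 0.350844
Iteration 4:
  f(0.277160) = 0.189810
  f(0.350844) = -0.009347
  x_5 = 0.350844 - (-0.009347)×(0.350844 - 0.277160)/(-0.009347 - 0.189810)
       = 0.347386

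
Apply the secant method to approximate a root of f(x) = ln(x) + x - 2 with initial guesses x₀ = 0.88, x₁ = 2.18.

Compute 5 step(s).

f(x) = ln(x) + x - 2
x₀ = 0.88, x₁ = 2.18

Secant formula: x_{n+1} = x_n - f(x_n)(x_n - x_{n-1})/(f(x_n) - f(x_{n-1}))

Iteration 1:
  f(0.880000) = -1.247833
  f(2.180000) = 0.959325
  x_2 = 2.180000 - 0.959325×(2.180000 - 0.880000)/(0.959325 - (-1.247833))
       = 1.614965
Iteration 2:
  f(2.180000) = 0.959325
  f(1.614965) = 0.094278
  x_3 = 1.614965 - 0.094278×(1.614965 - 2.180000)/(0.094278 - 0.959325)
       = 1.553384
Iteration 3:
  f(1.614965) = 0.094278
  f(1.553384) = -0.006180
  x_4 = 1.553384 - (-0.006180)×(1.553384 - 1.614965)/(-0.006180 - 0.094278)
       = 1.557172
Iteration 4:
  f(1.553384) = -0.006180
  f(1.557172) = 0.000044
  x_5 = 1.557172 - 0.000044×(1.557172 - 1.553384)/(0.000044 - (-0.006180))
       = 1.557146
Iteration 5:
  f(1.557172) = 0.000044
  f(1.557146) = 0.000000
  x_6 = 1.557146 - 0.000000×(1.557146 - 1.557172)/(0.000000 - 0.000044)
       = 1.557146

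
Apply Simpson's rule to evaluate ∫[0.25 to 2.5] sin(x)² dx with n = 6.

f(x) = sin(x)²
a = 0.25, b = 2.5, n = 6
h = (b - a)/n = 0.375000

Simpson's rule: (h/3)[f(x₀) + 4f(x₁) + 2f(x₂) + ... + f(xₙ)]

x_0 = 0.2500, f(x_0) = 0.061209, coefficient = 1
x_1 = 0.6250, f(x_1) = 0.342339, coefficient = 4
x_2 = 1.0000, f(x_2) = 0.708073, coefficient = 2
x_3 = 1.3750, f(x_3) = 0.962151, coefficient = 4
x_4 = 1.7500, f(x_4) = 0.968228, coefficient = 2
x_5 = 2.1250, f(x_5) = 0.723044, coefficient = 4
x_6 = 2.5000, f(x_6) = 0.358169, coefficient = 1

I ≈ (0.375000/3) × 11.882116 = 1.485265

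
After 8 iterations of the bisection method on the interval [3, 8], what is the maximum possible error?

Bisection error bound: |error| ≤ (b-a)/2^n
|error| ≤ (8 - 3)/2^8 = 5/2^8
|error| ≤ 0.0195312500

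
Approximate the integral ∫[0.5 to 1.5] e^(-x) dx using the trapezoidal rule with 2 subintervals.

f(x) = e^(-x)
a = 0.5, b = 1.5, n = 2
h = (b - a)/n = 0.500000

Trapezoidal rule: (h/2)[f(x₀) + 2f(x₁) + 2f(x₂) + ... + f(xₙ)]

x_0 = 0.5000, f(x_0) = 0.606531, coefficient = 1
x_1 = 1.0000, f(x_1) = 0.367879, coefficient = 2
x_2 = 1.5000, f(x_2) = 0.223130, coefficient = 1

I ≈ (0.500000/2) × 1.565420 = 0.391355
Exact value: 0.383400
Error: 0.007954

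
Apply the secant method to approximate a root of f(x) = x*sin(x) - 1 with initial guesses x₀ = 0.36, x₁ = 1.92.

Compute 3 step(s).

f(x) = x*sin(x) - 1
x₀ = 0.36, x₁ = 1.92

Secant formula: x_{n+1} = x_n - f(x_n)(x_n - x_{n-1})/(f(x_n) - f(x_{n-1}))

Iteration 1:
  f(0.360000) = -0.873181
  f(1.920000) = 0.804119
  x_2 = 1.920000 - 0.804119×(1.920000 - 0.360000)/(0.804119 - (-0.873181))
       = 1.172116
Iteration 2:
  f(1.920000) = 0.804119
  f(1.172116) = 0.080192
  x_3 = 1.172116 - 0.080192×(1.172116 - 1.920000)/(0.080192 - 0.804119)
       = 1.089270
Iteration 3:
  f(1.172116) = 0.080192
  f(1.089270) = -0.034591
  x_4 = 1.089270 - (-0.034591)×(1.089270 - 1.172116)/(-0.034591 - 0.080192)
       = 1.114237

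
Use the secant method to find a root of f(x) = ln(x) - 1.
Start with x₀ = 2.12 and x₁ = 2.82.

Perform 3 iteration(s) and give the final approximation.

f(x) = ln(x) - 1
x₀ = 2.12, x₁ = 2.82

Secant formula: x_{n+1} = x_n - f(x_n)(x_n - x_{n-1})/(f(x_n) - f(x_{n-1}))

Iteration 1:
  f(2.120000) = -0.248584
  f(2.820000) = 0.036737
  x_2 = 2.820000 - 0.036737×(2.820000 - 2.120000)/(0.036737 - (-0.248584))
       = 2.729871
Iteration 2:
  f(2.820000) = 0.036737
  f(2.729871) = 0.004254
  x_3 = 2.729871 - 0.004254×(2.729871 - 2.820000)/(0.004254 - 0.036737)
       = 2.718066
Iteration 3:
  f(2.729871) = 0.004254
  f(2.718066) = -0.000079
  x_4 = 2.718066 - (-0.000079)×(2.718066 - 2.729871)/(-0.000079 - 0.004254)
       = 2.718282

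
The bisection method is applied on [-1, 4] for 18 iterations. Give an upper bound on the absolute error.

Bisection error bound: |error| ≤ (b-a)/2^n
|error| ≤ (4 - (-1))/2^18 = 5/2^18
|error| ≤ 0.0000190735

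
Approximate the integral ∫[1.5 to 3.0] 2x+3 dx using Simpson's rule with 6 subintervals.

f(x) = 2x+3
a = 1.5, b = 3.0, n = 6
h = (b - a)/n = 0.250000

Simpson's rule: (h/3)[f(x₀) + 4f(x₁) + 2f(x₂) + ... + f(xₙ)]

x_0 = 1.5000, f(x_0) = 6.000000, coefficient = 1
x_1 = 1.7500, f(x_1) = 6.500000, coefficient = 4
x_2 = 2.0000, f(x_2) = 7.000000, coefficient = 2
x_3 = 2.2500, f(x_3) = 7.500000, coefficient = 4
x_4 = 2.5000, f(x_4) = 8.000000, coefficient = 2
x_5 = 2.7500, f(x_5) = 8.500000, coefficient = 4
x_6 = 3.0000, f(x_6) = 9.000000, coefficient = 1

I ≈ (0.250000/3) × 135.000000 = 11.250000
Exact value: 11.250000
Error: 0.000000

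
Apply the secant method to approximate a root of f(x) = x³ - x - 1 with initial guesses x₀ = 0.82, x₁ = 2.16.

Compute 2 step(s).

f(x) = x³ - x - 1
x₀ = 0.82, x₁ = 2.16

Secant formula: x_{n+1} = x_n - f(x_n)(x_n - x_{n-1})/(f(x_n) - f(x_{n-1}))

Iteration 1:
  f(0.820000) = -1.268632
  f(2.160000) = 6.917696
  x_2 = 2.160000 - 6.917696×(2.160000 - 0.820000)/(6.917696 - (-1.268632))
       = 1.027659
Iteration 2:
  f(2.160000) = 6.917696
  f(1.027659) = -0.942365
  x_3 = 1.027659 - (-0.942365)×(1.027659 - 2.160000)/(-0.942365 - 6.917696)
       = 1.163419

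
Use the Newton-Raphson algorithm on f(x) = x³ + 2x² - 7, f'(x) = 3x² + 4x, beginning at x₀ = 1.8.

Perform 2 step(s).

f(x) = x³ + 2x² - 7
f'(x) = 3x² + 4x
x₀ = 1.8

Newton-Raphson formula: x_{n+1} = x_n - f(x_n)/f'(x_n)

Iteration 1:
  f(1.800000) = 5.312000
  f'(1.800000) = 16.920000
  x_1 = 1.800000 - 5.312000/16.920000 = 1.486052
Iteration 2:
  f(1.486052) = 0.698425
  f'(1.486052) = 12.569260
  x_2 = 1.486052 - 0.698425/12.569260 = 1.430486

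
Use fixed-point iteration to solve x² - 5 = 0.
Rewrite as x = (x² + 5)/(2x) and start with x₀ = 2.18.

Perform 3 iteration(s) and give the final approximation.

Equation: x² - 5 = 0
Fixed-point form: x = (x² + 5)/(2x)
x₀ = 2.18

x_1 = g(2.180000) = 2.236789
x_2 = g(2.236789) = 2.236068
x_3 = g(2.236068) = 2.236068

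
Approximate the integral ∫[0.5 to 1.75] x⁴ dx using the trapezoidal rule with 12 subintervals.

f(x) = x⁴
a = 0.5, b = 1.75, n = 12
h = (b - a)/n = 0.104167

Trapezoidal rule: (h/2)[f(x₀) + 2f(x₁) + 2f(x₂) + ... + f(xₙ)]

x_0 = 0.5000, f(x_0) = 0.062500, coefficient = 1
x_1 = 0.6042, f(x_1) = 0.133238, coefficient = 2
x_2 = 0.7083, f(x_2) = 0.251739, coefficient = 2
x_3 = 0.8125, f(x_3) = 0.435806, coefficient = 2
x_4 = 0.9167, f(x_4) = 0.706067, coefficient = 2
x_5 = 1.0208, f(x_5) = 1.085974, coefficient = 2
x_6 = 1.1250, f(x_6) = 1.601807, coefficient = 2
x_7 = 1.2292, f(x_7) = 2.282670, coefficient = 2
x_8 = 1.3333, f(x_8) = 3.160494, coefficient = 2
x_9 = 1.4375, f(x_9) = 4.270035, coefficient = 2
x_10 = 1.5417, f(x_10) = 5.648875, coefficient = 2
x_11 = 1.6458, f(x_11) = 7.337421, coefficient = 2
x_12 = 1.7500, f(x_12) = 9.378906, coefficient = 1

I ≈ (0.104167/2) × 63.269654 = 3.295294
Exact value: 3.276367
Error: 0.018927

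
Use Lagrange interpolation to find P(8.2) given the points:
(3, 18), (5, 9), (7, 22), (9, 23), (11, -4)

Lagrange interpolation formula:
P(x) = Σ yᵢ × Lᵢ(x)
where Lᵢ(x) = Π_{j≠i} (x - xⱼ)/(xᵢ - xⱼ)

L_0(8.2) = (8.2 - 5)/(3 - 5) × (8.2 - 7)/(3 - 7) × (8.2 - 9)/(3 - 9) × (8.2 - 11)/(3 - 11) = 0.022400
L_1(8.2) = (8.2 - 3)/(5 - 3) × (8.2 - 7)/(5 - 7) × (8.2 - 9)/(5 - 9) × (8.2 - 11)/(5 - 11) = -0.145600
L_2(8.2) = (8.2 - 3)/(7 - 3) × (8.2 - 5)/(7 - 5) × (8.2 - 9)/(7 - 9) × (8.2 - 11)/(7 - 11) = 0.582400
L_3(8.2) = (8.2 - 3)/(9 - 3) × (8.2 - 5)/(9 - 5) × (8.2 - 7)/(9 - 7) × (8.2 - 11)/(9 - 11) = 0.582400
L_4(8.2) = (8.2 - 3)/(11 - 3) × (8.2 - 5)/(11 - 5) × (8.2 - 7)/(11 - 7) × (8.2 - 9)/(11 - 9) = -0.041600

P(8.2) = 18×L_0(8.2) + 9×L_1(8.2) + 22×L_2(8.2) + 23×L_3(8.2) + (-4)×L_4(8.2)
P(8.2) = 25.467200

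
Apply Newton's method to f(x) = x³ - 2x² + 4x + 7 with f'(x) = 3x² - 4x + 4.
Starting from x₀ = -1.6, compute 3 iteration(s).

f(x) = x³ - 2x² + 4x + 7
f'(x) = 3x² - 4x + 4
x₀ = -1.6

Newton-Raphson formula: x_{n+1} = x_n - f(x_n)/f'(x_n)

Iteration 1:
  f(-1.600000) = -8.616000
  f'(-1.600000) = 18.080000
  x_1 = -1.600000 - (-8.616000)/18.080000 = -1.123451
Iteration 2:
  f(-1.123451) = -1.436047
  f'(-1.123451) = 12.280234
  x_2 = -1.123451 - (-1.436047)/12.280234 = -1.006512
Iteration 3:
  f(-1.006512) = -0.071840
  f'(-1.006512) = 11.065243
  x_3 = -1.006512 - (-0.071840)/11.065243 = -1.000019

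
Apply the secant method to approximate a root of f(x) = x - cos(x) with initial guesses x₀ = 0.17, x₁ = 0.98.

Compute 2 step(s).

f(x) = x - cos(x)
x₀ = 0.17, x₁ = 0.98

Secant formula: x_{n+1} = x_n - f(x_n)(x_n - x_{n-1})/(f(x_n) - f(x_{n-1}))

Iteration 1:
  f(0.170000) = -0.815585
  f(0.980000) = 0.422977
  x_2 = 0.980000 - 0.422977×(0.980000 - 0.170000)/(0.422977 - (-0.815585))
       = 0.703379
Iteration 2:
  f(0.980000) = 0.422977
  f(0.703379) = -0.059281
  x_3 = 0.703379 - (-0.059281)×(0.703379 - 0.980000)/(-0.059281 - 0.422977)
       = 0.737383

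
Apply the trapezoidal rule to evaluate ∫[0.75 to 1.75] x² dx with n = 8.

f(x) = x²
a = 0.75, b = 1.75, n = 8
h = (b - a)/n = 0.125000

Trapezoidal rule: (h/2)[f(x₀) + 2f(x₁) + 2f(x₂) + ... + f(xₙ)]

x_0 = 0.7500, f(x_0) = 0.562500, coefficient = 1
x_1 = 0.8750, f(x_1) = 0.765625, coefficient = 2
x_2 = 1.0000, f(x_2) = 1.000000, coefficient = 2
x_3 = 1.1250, f(x_3) = 1.265625, coefficient = 2
x_4 = 1.2500, f(x_4) = 1.562500, coefficient = 2
x_5 = 1.3750, f(x_5) = 1.890625, coefficient = 2
x_6 = 1.5000, f(x_6) = 2.250000, coefficient = 2
x_7 = 1.6250, f(x_7) = 2.640625, coefficient = 2
x_8 = 1.7500, f(x_8) = 3.062500, coefficient = 1

I ≈ (0.125000/2) × 26.375000 = 1.648438
Exact value: 1.645833
Error: 0.002604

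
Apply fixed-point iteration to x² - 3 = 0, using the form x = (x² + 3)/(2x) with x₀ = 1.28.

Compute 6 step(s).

Equation: x² - 3 = 0
Fixed-point form: x = (x² + 3)/(2x)
x₀ = 1.28

x_1 = g(1.280000) = 1.811875
x_2 = g(1.811875) = 1.733809
x_3 = g(1.733809) = 1.732052
x_4 = g(1.732052) = 1.732051
x_5 = g(1.732051) = 1.732051
x_6 = g(1.732051) = 1.732051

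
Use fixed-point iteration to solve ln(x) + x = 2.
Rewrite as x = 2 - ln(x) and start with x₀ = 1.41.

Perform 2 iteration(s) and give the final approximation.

Equation: ln(x) + x = 2
Fixed-point form: x = 2 - ln(x)
x₀ = 1.41

x_1 = g(1.410000) = 1.656410
x_2 = g(1.656410) = 1.495347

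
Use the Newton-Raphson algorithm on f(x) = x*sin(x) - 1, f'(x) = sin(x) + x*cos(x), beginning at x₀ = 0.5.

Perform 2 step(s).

f(x) = x*sin(x) - 1
f'(x) = sin(x) + x*cos(x)
x₀ = 0.5

Newton-Raphson formula: x_{n+1} = x_n - f(x_n)/f'(x_n)

Iteration 1:
  f(0.500000) = -0.760287
  f'(0.500000) = 0.918217
  x_1 = 0.500000 - (-0.760287)/0.918217 = 1.328004
Iteration 2:
  f(1.328004) = 0.289054
  f'(1.328004) = 1.289941
  x_2 = 1.328004 - 0.289054/1.289941 = 1.103921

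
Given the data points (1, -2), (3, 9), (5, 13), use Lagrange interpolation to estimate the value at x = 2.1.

Lagrange interpolation formula:
P(x) = Σ yᵢ × Lᵢ(x)
where Lᵢ(x) = Π_{j≠i} (x - xⱼ)/(xᵢ - xⱼ)

L_0(2.1) = (2.1 - 3)/(1 - 3) × (2.1 - 5)/(1 - 5) = 0.326250
L_1(2.1) = (2.1 - 1)/(3 - 1) × (2.1 - 5)/(3 - 5) = 0.797500
L_2(2.1) = (2.1 - 1)/(5 - 1) × (2.1 - 3)/(5 - 3) = -0.123750

P(2.1) = (-2)×L_0(2.1) + 9×L_1(2.1) + 13×L_2(2.1)
P(2.1) = 4.916250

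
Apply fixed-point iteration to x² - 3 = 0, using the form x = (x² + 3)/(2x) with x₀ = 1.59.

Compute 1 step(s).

Equation: x² - 3 = 0
Fixed-point form: x = (x² + 3)/(2x)
x₀ = 1.59

x_1 = g(1.590000) = 1.738396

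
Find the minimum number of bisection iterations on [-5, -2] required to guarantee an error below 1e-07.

We need (b-a)/2^n ≤ 1e-07
(-2 - (-5))/2^n ≤ 1e-07
3/2^n ≤ 1e-07
2^n ≥ 30000000
n ≥ log₂(30000000) = 24.84
n ≥ 25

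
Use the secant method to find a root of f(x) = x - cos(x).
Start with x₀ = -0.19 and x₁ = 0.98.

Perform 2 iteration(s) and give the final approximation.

f(x) = x - cos(x)
x₀ = -0.19, x₁ = 0.98

Secant formula: x_{n+1} = x_n - f(x_n)(x_n - x_{n-1})/(f(x_n) - f(x_{n-1}))

Iteration 1:
  f(-0.190000) = -1.172004
  f(0.980000) = 0.422977
  x_2 = 0.980000 - 0.422977×(0.980000 - (-0.190000))/(0.422977 - (-1.172004))
       = 0.669725
Iteration 2:
  f(0.980000) = 0.422977
  f(0.669725) = -0.114268
  x_3 = 0.669725 - (-0.114268)×(0.669725 - 0.980000)/(-0.114268 - 0.422977)
       = 0.735718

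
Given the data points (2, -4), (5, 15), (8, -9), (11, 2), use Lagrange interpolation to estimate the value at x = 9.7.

Lagrange interpolation formula:
P(x) = Σ yᵢ × Lᵢ(x)
where Lᵢ(x) = Π_{j≠i} (x - xⱼ)/(xᵢ - xⱼ)

L_0(9.7) = (9.7 - 5)/(2 - 5) × (9.7 - 8)/(2 - 8) × (9.7 - 11)/(2 - 11) = 0.064117
L_1(9.7) = (9.7 - 2)/(5 - 2) × (9.7 - 8)/(5 - 8) × (9.7 - 11)/(5 - 11) = -0.315130
L_2(9.7) = (9.7 - 2)/(8 - 2) × (9.7 - 5)/(8 - 5) × (9.7 - 11)/(8 - 11) = 0.871241
L_3(9.7) = (9.7 - 2)/(11 - 2) × (9.7 - 5)/(11 - 5) × (9.7 - 8)/(11 - 8) = 0.379772

P(9.7) = (-4)×L_0(9.7) + 15×L_1(9.7) + (-9)×L_2(9.7) + 2×L_3(9.7)
P(9.7) = -12.065037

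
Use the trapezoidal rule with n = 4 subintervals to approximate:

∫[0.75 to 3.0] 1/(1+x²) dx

f(x) = 1/(1+x²)
a = 0.75, b = 3.0, n = 4
h = (b - a)/n = 0.562500

Trapezoidal rule: (h/2)[f(x₀) + 2f(x₁) + 2f(x₂) + ... + f(xₙ)]

x_0 = 0.7500, f(x_0) = 0.640000, coefficient = 1
x_1 = 1.3125, f(x_1) = 0.367288, coefficient = 2
x_2 = 1.8750, f(x_2) = 0.221453, coefficient = 2
x_3 = 2.4375, f(x_3) = 0.144063, coefficient = 2
x_4 = 3.0000, f(x_4) = 0.100000, coefficient = 1

I ≈ (0.562500/2) × 2.205609 = 0.620328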